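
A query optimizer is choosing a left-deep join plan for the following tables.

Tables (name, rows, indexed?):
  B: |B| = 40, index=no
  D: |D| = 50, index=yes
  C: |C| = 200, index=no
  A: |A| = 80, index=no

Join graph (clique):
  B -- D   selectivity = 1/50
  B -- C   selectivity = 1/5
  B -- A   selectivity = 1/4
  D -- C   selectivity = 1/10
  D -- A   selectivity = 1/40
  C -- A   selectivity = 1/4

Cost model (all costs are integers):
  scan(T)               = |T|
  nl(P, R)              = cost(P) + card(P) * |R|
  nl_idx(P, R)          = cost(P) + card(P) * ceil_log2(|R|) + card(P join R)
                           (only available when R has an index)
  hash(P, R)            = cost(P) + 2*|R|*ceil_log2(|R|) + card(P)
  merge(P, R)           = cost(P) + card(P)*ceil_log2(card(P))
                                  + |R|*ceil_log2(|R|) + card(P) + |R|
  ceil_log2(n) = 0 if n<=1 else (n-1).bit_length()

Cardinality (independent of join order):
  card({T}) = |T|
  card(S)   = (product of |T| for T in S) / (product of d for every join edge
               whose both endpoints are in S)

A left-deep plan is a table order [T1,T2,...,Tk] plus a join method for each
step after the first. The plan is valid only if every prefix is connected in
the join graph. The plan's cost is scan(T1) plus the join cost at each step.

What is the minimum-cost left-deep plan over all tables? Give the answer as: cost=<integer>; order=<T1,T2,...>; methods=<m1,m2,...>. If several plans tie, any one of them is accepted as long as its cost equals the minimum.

Selinger DP (subsets sized 1..n):
  {B}: scan cost=40, card=40
  {D}: scan cost=50, card=50
  {C}: scan cost=200, card=200
  {A}: scan cost=80, card=80
  {BD}: card=40; try (D,nl_idx)→320, (B,hash)→580, (D,merge)→670, (D,hash)→680, (B,merge)→680, (D,nl)→2040 …(+1); best=320 via (D,nl_idx)
  {BC}: card=1600; try (B,hash)→880, (C,merge)→2120, (B,merge)→2280, (C,hash)→3280, (C,nl)→8040, (B,nl)→8200; best=880 via (B,hash)
  {AB}: card=800; try (B,hash)→640, (A,merge)→960, (B,merge)→1000, (A,hash)→1200, (A,nl)→3240, (B,nl)→3280; best=640 via (B,hash)
  {CD}: card=1000; try (D,hash)→1000, (C,merge)→2200, (D,merge)→2350, (D,nl_idx)→2400, (C,hash)→3300, (C,nl)→10050 …(+1); best=1000 via (D,hash)
  {AD}: card=100; try (D,nl_idx)→660, (D,hash)→760, (A,merge)→1040, (D,merge)→1070, (A,hash)→1220, (A,nl)→4050 …(+1); best=660 via (D,nl_idx)
  {AC}: card=4000; try (A,hash)→1520, (C,merge)→2520, (A,merge)→2640, (C,hash)→3360, (C,nl)→16080, (A,nl)→16200; best=1520 via (A,hash)
  {BCD}: card=160; try (C,merge)→2400, (B,hash)→2480, (D,hash)→3080, (C,hash)→3560, (C,nl)→8320, (D,nl_idx)→10640 …(+4); best=2400 via (C,merge)
  {ABD}: card=20; try (B,hash)→1240, (A,merge)→1240, (A,hash)→1480, (B,merge)→1740, (D,hash)→2040, (A,nl)→3520 …(+4); best=1240 via (B,hash)
  {ABC}: card=8000; try (A,hash)→3600, (C,hash)→4640, (B,hash)→6000, (C,merge)→11240, (A,merge)→20720, (B,merge)→53800 …(+3); best=3600 via (A,hash)
  {ACD}: card=500; try (A,hash)→3120, (C,merge)→3260, (C,hash)→3960, (D,hash)→6120, (A,merge)→12640, (C,nl)→20660 …(+4); best=3120 via (A,hash)
  {ABCD}: card=20; try (C,merge)→3160, (A,hash)→3680, (B,hash)→4100, (C,hash)→4460, (A,merge)→4480, (C,nl)→5240 …(+7); best=3160 via (C,merge)

cost=3160; order=A,D,B,C; methods=nl_idx,hash,merge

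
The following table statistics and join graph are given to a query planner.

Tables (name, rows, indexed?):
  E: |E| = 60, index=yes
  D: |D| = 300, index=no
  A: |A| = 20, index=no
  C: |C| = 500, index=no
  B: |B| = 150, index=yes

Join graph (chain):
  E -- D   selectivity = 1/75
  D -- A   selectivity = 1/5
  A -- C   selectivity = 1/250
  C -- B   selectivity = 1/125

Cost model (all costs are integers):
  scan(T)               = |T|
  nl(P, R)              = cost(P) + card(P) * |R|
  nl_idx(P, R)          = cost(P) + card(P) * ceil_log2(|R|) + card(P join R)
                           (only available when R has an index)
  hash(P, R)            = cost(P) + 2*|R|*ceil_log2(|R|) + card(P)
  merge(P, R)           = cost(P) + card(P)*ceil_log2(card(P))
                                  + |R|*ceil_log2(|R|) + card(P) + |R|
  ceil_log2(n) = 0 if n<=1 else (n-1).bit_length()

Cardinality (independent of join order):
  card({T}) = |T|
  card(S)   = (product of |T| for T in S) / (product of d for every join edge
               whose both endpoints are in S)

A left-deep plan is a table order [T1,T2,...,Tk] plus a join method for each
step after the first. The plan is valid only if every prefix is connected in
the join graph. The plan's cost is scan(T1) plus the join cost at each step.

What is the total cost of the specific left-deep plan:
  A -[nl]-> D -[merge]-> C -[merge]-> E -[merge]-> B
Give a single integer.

81430

step 1: scan A: cost=20, card=20
step 2: join D via nl
    card(P join D) = 20*300/(5) = 1200
    cost = 20 + 20*300 = 6020
step 3: join C via merge
    card(P join C) = 1200*500/(250) = 2400
    cost = 6020 + 1200*11 + 500*9 + 1200 + 500 = 25420
step 4: join E via merge
    card(P join E) = 2400*60/(75) = 1920
    cost = 25420 + 2400*12 + 60*6 + 2400 + 60 = 57040
step 5: join B via merge
    card(P join B) = 1920*150/(125) = 2304
    cost = 57040 + 1920*11 + 150*8 + 1920 + 150 = 81430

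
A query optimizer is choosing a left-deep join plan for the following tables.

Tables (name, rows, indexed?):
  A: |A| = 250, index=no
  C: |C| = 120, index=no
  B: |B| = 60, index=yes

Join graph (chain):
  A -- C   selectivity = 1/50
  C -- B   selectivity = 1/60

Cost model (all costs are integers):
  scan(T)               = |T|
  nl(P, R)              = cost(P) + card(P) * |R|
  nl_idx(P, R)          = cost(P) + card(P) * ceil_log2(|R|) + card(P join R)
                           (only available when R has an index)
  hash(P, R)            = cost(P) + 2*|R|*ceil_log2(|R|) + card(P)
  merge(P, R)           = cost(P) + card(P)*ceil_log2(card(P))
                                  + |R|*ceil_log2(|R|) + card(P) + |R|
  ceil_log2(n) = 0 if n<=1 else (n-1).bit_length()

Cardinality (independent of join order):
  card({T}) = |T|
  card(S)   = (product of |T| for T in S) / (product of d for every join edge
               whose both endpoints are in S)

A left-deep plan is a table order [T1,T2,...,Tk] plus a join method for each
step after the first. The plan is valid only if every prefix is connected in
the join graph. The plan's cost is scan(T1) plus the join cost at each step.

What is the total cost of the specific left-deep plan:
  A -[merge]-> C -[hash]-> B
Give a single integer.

4780

step 1: scan A: cost=250, card=250
step 2: join C via merge
    card(P join C) = 250*120/(50) = 600
    cost = 250 + 250*8 + 120*7 + 250 + 120 = 3460
step 3: join B via hash
    card(P join B) = 600*60/(60) = 600
    cost = 3460 + 2*60*6 + 600 = 4780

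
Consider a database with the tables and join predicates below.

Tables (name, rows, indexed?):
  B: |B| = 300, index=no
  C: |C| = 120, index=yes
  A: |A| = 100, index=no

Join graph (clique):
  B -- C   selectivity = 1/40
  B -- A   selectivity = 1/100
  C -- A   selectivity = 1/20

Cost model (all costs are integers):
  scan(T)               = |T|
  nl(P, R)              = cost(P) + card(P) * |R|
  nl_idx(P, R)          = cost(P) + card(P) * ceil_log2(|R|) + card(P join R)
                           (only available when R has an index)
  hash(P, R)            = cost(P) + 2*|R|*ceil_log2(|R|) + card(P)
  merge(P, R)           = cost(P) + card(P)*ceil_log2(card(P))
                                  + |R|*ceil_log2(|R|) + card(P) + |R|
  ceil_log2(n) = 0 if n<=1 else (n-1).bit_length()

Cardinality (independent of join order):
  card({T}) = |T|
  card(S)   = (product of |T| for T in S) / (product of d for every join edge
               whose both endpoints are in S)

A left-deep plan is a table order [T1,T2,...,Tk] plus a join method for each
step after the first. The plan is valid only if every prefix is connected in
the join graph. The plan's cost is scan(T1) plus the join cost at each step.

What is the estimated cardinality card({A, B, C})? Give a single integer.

Tables in S: A(100), B(300), C(120)
Edges inside S: B-C(d=40), B-A(d=100), C-A(d=20)
numerator = 100 * 300 * 120 = 3600000
denominator = 40 * 100 * 20 = 80000
card(S) = 3600000 / 80000 = 45

45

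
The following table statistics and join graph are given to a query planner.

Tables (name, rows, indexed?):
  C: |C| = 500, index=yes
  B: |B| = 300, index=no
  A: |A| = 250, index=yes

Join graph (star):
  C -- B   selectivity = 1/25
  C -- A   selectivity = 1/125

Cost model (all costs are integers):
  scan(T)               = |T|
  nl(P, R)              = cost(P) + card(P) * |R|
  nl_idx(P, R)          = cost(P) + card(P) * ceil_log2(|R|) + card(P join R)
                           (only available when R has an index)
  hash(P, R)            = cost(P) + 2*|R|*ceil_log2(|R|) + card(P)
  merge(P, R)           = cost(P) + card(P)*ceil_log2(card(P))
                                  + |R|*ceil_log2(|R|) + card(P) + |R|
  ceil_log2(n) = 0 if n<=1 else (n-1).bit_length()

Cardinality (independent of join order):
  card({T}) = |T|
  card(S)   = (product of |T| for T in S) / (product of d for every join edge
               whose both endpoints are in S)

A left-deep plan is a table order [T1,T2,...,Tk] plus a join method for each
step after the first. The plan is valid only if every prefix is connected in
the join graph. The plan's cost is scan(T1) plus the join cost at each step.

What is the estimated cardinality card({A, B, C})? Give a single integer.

12000

Tables in S: A(250), B(300), C(500)
Edges inside S: C-B(d=25), C-A(d=125)
numerator = 250 * 300 * 500 = 37500000
denominator = 25 * 125 = 3125
card(S) = 37500000 / 3125 = 12000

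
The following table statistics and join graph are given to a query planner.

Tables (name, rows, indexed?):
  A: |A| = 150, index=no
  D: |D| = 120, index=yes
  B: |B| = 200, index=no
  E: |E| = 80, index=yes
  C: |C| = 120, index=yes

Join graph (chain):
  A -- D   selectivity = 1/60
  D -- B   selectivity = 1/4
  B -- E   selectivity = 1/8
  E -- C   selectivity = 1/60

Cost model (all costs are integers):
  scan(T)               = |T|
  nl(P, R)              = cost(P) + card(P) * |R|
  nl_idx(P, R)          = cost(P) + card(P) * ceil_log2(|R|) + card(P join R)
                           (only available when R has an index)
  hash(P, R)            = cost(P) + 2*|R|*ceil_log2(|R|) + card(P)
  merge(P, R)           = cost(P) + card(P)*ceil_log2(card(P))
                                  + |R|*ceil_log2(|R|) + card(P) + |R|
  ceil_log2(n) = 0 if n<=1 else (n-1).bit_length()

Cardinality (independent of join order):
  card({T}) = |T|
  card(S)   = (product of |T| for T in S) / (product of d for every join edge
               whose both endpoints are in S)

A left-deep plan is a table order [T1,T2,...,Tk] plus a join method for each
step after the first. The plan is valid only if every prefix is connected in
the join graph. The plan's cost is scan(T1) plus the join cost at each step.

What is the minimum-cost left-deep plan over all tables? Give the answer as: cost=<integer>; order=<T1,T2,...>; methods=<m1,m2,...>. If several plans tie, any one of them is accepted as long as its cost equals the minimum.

Selinger DP (subsets sized 1..n):
  {A}: scan cost=150, card=150
  {D}: scan cost=120, card=120
  {B}: scan cost=200, card=200
  {E}: scan cost=80, card=80
  {C}: scan cost=120, card=120
  {AD}: card=300; try (D,nl_idx)→1500, (D,hash)→1980, (A,merge)→2430, (D,merge)→2460, (A,hash)→2640, (A,nl)→18120 …(+1); best=1500 via (D,nl_idx)
  {BD}: card=6000; try (D,hash)→2080, (B,merge)→2880, (D,merge)→2960, (B,hash)→3440, (D,nl_idx)→7600, (B,nl)→24120 …(+1); best=2080 via (D,hash)
  {BE}: card=2000; try (E,hash)→1520, (B,merge)→2520, (E,merge)→2640, (B,hash)→3360, (E,nl_idx)→3600, (B,nl)→16080 …(+1); best=1520 via (E,hash)
  {CE}: card=160; try (C,nl_idx)→800, (E,nl_idx)→1120, (E,hash)→1360, (C,merge)→1680, (E,merge)→1720, (C,hash)→1840 …(+2); best=800 via (C,nl_idx)
  {ABD}: card=15000; try (B,hash)→5000, (B,merge)→6300, (A,hash)→10480, (B,nl)→61500, (A,merge)→87430, (A,nl)→902080; best=5000 via (B,hash)
  {BDE}: card=60000; try (D,hash)→5200, (E,hash)→9200, (D,merge)→26480, (D,nl_idx)→75520, (E,merge)→86720, (E,nl_idx)→104080 …(+2); best=5200 via (D,hash)
  {BCE}: card=4000; try (B,merge)→4040, (B,hash)→4160, (C,hash)→5200, (C,nl_idx)→19520, (C,merge)→26480, (B,nl)→32800 …(+1); best=4040 via (B,merge)
  {ABDE}: card=150000; try (E,hash)→21120, (A,hash)→67600, (E,merge)→230640, (E,nl_idx)→260000, (A,merge)→1026550, (E,nl)→1205000 …(+1); best=21120 via (E,hash)
  {BCDE}: card=120000; try (D,hash)→9720, (D,merge)→57000, (C,hash)→66880, (D,nl_idx)→152040, (D,nl)→484040, (C,nl_idx)→545200 …(+2); best=9720 via (D,hash)
  {ABCDE}: card=300000; try (A,hash)→132120, (C,hash)→172800, (C,nl_idx)→1371120, (A,merge)→2171070, (C,merge)→2872080, (A,nl)→18009720 …(+1); best=132120 via (A,hash)

cost=132120; order=E,C,B,D,A; methods=nl_idx,merge,hash,hash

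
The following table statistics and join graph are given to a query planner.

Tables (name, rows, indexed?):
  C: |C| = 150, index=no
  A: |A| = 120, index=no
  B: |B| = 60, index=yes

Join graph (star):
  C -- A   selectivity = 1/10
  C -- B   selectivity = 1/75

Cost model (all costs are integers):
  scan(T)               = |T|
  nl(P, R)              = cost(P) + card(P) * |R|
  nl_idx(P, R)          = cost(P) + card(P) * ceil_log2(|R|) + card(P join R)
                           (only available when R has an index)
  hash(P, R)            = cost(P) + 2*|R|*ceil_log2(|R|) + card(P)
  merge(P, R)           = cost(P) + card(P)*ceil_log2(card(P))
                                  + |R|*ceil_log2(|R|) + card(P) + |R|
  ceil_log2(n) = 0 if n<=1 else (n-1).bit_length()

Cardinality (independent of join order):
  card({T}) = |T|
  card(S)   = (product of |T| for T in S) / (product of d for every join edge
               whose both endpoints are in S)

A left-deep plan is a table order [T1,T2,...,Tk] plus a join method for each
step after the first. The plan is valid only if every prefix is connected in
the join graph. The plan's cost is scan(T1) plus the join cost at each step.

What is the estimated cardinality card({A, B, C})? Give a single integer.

Tables in S: A(120), B(60), C(150)
Edges inside S: C-A(d=10), C-B(d=75)
numerator = 120 * 60 * 150 = 1080000
denominator = 10 * 75 = 750
card(S) = 1080000 / 750 = 1440

1440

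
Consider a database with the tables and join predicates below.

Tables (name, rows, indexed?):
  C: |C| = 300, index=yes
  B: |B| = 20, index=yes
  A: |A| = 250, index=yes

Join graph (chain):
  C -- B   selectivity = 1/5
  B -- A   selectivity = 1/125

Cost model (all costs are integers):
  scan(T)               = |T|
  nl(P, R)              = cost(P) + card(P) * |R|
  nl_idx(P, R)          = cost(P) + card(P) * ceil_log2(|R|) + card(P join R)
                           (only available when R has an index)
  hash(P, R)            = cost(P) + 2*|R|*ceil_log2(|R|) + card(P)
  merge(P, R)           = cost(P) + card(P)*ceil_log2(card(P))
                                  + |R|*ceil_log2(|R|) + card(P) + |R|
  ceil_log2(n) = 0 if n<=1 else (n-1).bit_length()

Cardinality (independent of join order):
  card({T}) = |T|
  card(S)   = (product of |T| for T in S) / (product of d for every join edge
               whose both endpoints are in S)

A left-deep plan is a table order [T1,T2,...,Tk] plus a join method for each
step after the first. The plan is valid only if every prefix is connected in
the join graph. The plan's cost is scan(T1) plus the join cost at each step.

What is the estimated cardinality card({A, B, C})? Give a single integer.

Tables in S: A(250), B(20), C(300)
Edges inside S: C-B(d=5), B-A(d=125)
numerator = 250 * 20 * 300 = 1500000
denominator = 5 * 125 = 625
card(S) = 1500000 / 625 = 2400

2400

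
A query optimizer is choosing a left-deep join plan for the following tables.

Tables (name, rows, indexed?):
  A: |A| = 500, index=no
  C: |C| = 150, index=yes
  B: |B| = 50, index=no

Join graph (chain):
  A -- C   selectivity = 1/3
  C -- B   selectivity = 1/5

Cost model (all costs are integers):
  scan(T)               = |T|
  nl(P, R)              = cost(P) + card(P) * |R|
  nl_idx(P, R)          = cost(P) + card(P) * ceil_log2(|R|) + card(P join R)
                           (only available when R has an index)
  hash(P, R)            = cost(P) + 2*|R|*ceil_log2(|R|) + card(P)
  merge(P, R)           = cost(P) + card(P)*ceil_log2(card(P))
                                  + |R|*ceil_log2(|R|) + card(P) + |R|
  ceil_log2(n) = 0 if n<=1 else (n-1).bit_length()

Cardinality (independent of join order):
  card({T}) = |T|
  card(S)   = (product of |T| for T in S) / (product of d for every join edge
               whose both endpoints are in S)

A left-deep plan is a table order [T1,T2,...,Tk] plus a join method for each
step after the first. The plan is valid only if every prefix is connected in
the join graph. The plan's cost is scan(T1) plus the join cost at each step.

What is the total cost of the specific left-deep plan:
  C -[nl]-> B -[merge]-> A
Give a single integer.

30650

step 1: scan C: cost=150, card=150
step 2: join B via nl
    card(P join B) = 150*50/(5) = 1500
    cost = 150 + 150*50 = 7650
step 3: join A via merge
    card(P join A) = 1500*500/(3) = 250000
    cost = 7650 + 1500*11 + 500*9 + 1500 + 500 = 30650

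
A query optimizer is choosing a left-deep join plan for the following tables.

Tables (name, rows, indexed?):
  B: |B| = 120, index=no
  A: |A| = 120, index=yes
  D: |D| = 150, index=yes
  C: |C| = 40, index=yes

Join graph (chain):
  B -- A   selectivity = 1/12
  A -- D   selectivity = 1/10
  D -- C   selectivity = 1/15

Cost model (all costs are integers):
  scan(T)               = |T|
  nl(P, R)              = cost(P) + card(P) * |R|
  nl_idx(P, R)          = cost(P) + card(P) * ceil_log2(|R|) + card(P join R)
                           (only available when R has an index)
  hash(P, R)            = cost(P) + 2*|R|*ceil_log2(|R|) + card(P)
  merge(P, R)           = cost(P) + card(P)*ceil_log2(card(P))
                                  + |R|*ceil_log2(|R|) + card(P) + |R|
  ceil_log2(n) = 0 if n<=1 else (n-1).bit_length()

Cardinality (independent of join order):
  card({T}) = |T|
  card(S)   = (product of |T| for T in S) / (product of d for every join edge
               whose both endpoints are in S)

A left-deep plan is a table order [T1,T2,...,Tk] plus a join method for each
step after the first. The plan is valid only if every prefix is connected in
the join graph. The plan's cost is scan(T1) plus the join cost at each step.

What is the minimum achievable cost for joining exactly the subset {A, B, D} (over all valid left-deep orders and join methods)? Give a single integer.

5460

Selinger DP over subsets of {A,B,D}:
  {B}: scan cost=120, card=120
  {A}: scan cost=120, card=120
  {D}: scan cost=150, card=150
  {AB}: card=1200; try (B,hash)→1920, (A,hash)→1920, (B,merge)→2040, (A,merge)→2040, (A,nl_idx)→2160, (B,nl)→14520 …(+1); best=1920 via (B,hash)
  {AD}: card=1800; try (A,hash)→1980, (D,merge)→2430, (A,merge)→2460, (D,hash)→2640, (D,nl_idx)→2880, (A,nl_idx)→3000 …(+2); best=1980 via (A,hash)
  {ABD}: card=18000; try (B,hash)→5460, (D,hash)→5520, (D,merge)→17670, (B,merge)→24540, (D,nl_idx)→29520, (D,nl)→181920 …(+1); best=5460 via (B,hash)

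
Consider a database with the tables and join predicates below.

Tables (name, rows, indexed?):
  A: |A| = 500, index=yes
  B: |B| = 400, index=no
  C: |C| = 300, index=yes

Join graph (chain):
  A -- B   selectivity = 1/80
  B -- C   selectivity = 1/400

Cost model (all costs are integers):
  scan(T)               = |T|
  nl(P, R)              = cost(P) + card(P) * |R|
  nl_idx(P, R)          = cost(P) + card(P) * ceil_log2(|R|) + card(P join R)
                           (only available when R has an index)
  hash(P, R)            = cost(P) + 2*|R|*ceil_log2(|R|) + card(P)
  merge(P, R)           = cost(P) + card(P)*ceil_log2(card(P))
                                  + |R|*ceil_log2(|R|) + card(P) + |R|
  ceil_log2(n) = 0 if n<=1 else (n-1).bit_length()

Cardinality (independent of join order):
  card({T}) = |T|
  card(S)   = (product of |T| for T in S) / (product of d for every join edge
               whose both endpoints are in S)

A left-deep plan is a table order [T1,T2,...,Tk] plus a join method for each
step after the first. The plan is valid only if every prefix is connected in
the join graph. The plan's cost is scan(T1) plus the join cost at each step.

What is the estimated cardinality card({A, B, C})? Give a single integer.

1875

Tables in S: A(500), B(400), C(300)
Edges inside S: A-B(d=80), B-C(d=400)
numerator = 500 * 400 * 300 = 60000000
denominator = 80 * 400 = 32000
card(S) = 60000000 / 32000 = 1875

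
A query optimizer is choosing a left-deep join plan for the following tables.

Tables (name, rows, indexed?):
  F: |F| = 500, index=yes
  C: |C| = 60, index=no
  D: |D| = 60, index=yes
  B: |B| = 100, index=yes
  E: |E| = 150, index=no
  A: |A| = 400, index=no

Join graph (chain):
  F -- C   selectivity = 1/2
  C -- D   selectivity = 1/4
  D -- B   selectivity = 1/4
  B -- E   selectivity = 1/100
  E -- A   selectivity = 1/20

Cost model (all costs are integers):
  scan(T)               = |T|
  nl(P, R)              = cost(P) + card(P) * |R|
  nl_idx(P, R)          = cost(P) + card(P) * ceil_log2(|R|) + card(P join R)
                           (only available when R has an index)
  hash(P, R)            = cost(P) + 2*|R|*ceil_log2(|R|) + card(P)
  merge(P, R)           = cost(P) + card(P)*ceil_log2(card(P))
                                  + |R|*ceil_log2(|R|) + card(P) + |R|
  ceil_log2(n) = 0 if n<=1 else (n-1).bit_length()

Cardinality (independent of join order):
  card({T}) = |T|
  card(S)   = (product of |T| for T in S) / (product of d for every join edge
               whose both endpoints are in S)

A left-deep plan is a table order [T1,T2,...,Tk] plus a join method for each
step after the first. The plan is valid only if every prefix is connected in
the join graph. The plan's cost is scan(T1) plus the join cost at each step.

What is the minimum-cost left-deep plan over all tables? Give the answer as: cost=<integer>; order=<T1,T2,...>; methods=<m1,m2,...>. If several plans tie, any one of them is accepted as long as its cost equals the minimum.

cost=730140; order=E,B,D,C,A,F; methods=nl_idx,hash,hash,hash,hash

Selinger DP (subsets sized 1..n):
  {F}: scan cost=500, card=500
  {C}: scan cost=60, card=60
  {D}: scan cost=60, card=60
  {B}: scan cost=100, card=100
  {E}: scan cost=150, card=150
  {A}: scan cost=400, card=400
  {CF}: card=15000; try (C,hash)→1720, (F,merge)→5480, (C,merge)→5920, (F,hash)→9120, (F,nl_idx)→15600, (F,nl)→30060 …(+1); best=1720 via (C,hash)
  {CD}: card=900; try (D,hash)→840, (C,hash)→840, (D,merge)→900, (C,merge)→900, (D,nl_idx)→1320, (D,nl)→3660 …(+1); best=840 via (D,hash)
  {BD}: card=1500; try (D,hash)→920, (B,merge)→1280, (D,merge)→1320, (B,hash)→1520, (B,nl_idx)→1980, (D,nl_idx)→2200 …(+2); best=920 via (D,hash)
  {BE}: card=150; try (B,nl_idx)→1350, (B,hash)→1700, (E,merge)→2250, (B,merge)→2300, (E,hash)→2600, (E,nl)→15100 …(+1); best=1350 via (B,nl_idx)
  {AE}: card=3000; try (E,hash)→3200, (A,merge)→5500, (E,merge)→5750, (A,hash)→7500, (A,nl)→60150, (E,nl)→60400; best=3200 via (E,hash)
  {CDF}: card=225000; try (F,hash)→10740, (F,merge)→15740, (D,hash)→17440, (D,merge)→227140, (F,nl_idx)→233940, (D,nl_idx)→316720 …(+2); best=10740 via (F,hash)
  {BCD}: card=22500; try (C,hash)→3140, (B,hash)→3140, (B,merge)→11540, (C,merge)→19340, (B,nl_idx)→29640, (B,nl)→90840 …(+1); best=3140 via (C,hash)
  {BDE}: card=2250; try (D,hash)→2220, (D,merge)→3120, (D,nl_idx)→4500, (E,hash)→4820, (D,nl)→10350, (E,merge)→20270 …(+1); best=2220 via (D,hash)
  {ABE}: card=3000; try (A,merge)→6700, (B,hash)→7600, (A,hash)→8700, (B,nl_idx)→27200, (B,merge)→43000, (A,nl)→61350 …(+1); best=6700 via (A,merge)
  {BCDF}: card=5625000; try (F,hash)→34640, (B,hash)→237140, (F,merge)→368140, (B,merge)→4286540, (F,nl_idx)→5830640, (B,nl_idx)→7210740 …(+2); best=34640 via (F,hash)
  {BCDE}: card=33750; try (C,hash)→5190, (E,hash)→28040, (C,merge)→31890, (C,nl)→137220, (E,merge)→364490, (E,nl)→3378140; best=5190 via (C,hash)
  {ABDE}: card=45000; try (D,hash)→10420, (A,hash)→11670, (A,merge)→35470, (D,merge)→46120, (D,nl_idx)→69700, (D,nl)→186700 …(+1); best=10420 via (D,hash)
  {BCDEF}: card=8437500; try (F,hash)→47940, (F,merge)→583940, (E,hash)→5662040, (F,nl_idx)→8746440, (F,nl)→16880190, (E,merge)→135035990 …(+1); best=47940 via (F,hash)
  {ABCDE}: card=675000; try (A,hash)→46140, (C,hash)→56140, (A,merge)→582940, (C,merge)→775840, (C,nl)→2710420, (A,nl)→13505190; best=46140 via (A,hash)
  {ABCDEF}: card=168750000; try (F,hash)→730140, (A,hash)→8492640, (F,merge)→14226140, (F,nl_idx)→174871140, (A,merge)→210989440, (F,nl)→337546140 …(+1); best=730140 via (F,hash)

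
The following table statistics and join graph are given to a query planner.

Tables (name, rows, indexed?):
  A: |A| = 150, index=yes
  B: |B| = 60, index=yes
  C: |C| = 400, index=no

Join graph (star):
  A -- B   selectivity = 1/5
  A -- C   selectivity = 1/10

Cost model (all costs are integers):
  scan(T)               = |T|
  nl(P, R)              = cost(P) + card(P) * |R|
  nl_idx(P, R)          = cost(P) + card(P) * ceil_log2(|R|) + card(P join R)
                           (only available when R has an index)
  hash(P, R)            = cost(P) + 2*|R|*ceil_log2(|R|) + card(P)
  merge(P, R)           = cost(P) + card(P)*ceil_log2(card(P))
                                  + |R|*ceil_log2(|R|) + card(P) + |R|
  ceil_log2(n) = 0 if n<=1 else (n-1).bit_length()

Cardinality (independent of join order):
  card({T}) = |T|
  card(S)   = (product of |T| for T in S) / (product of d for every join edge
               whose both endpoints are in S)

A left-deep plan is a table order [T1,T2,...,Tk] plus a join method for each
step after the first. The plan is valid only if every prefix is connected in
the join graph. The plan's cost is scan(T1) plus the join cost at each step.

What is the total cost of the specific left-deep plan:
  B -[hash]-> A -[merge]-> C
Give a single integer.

28120

step 1: scan B: cost=60, card=60
step 2: join A via hash
    card(P join A) = 60*150/(5) = 1800
    cost = 60 + 2*150*8 + 60 = 2520
step 3: join C via merge
    card(P join C) = 1800*400/(10) = 72000
    cost = 2520 + 1800*11 + 400*9 + 1800 + 400 = 28120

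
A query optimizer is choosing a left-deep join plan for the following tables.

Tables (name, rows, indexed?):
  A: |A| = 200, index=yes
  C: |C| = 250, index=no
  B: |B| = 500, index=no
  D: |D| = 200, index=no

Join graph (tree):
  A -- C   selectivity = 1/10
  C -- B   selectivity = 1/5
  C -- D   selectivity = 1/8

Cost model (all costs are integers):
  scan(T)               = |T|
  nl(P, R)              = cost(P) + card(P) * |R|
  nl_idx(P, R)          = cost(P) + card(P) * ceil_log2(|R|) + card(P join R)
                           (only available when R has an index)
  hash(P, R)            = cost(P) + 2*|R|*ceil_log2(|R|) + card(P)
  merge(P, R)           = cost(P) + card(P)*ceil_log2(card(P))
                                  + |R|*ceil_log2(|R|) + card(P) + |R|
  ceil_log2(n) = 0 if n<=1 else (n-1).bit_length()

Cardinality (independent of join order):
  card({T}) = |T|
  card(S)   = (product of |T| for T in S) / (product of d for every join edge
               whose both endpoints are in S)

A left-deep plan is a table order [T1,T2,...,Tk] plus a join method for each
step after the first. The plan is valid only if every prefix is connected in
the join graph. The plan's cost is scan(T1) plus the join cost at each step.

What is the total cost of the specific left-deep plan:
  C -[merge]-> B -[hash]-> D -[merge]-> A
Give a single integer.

step 1: scan C: cost=250, card=250
step 2: join B via merge
    card(P join B) = 250*500/(5) = 25000
    cost = 250 + 250*8 + 500*9 + 250 + 500 = 7500
step 3: join D via hash
    card(P join D) = 25000*200/(8) = 625000
    cost = 7500 + 2*200*8 + 25000 = 35700
step 4: join A via merge
    card(P join A) = 625000*200/(10) = 12500000
    cost = 35700 + 625000*20 + 200*8 + 625000 + 200 = 13162500

13162500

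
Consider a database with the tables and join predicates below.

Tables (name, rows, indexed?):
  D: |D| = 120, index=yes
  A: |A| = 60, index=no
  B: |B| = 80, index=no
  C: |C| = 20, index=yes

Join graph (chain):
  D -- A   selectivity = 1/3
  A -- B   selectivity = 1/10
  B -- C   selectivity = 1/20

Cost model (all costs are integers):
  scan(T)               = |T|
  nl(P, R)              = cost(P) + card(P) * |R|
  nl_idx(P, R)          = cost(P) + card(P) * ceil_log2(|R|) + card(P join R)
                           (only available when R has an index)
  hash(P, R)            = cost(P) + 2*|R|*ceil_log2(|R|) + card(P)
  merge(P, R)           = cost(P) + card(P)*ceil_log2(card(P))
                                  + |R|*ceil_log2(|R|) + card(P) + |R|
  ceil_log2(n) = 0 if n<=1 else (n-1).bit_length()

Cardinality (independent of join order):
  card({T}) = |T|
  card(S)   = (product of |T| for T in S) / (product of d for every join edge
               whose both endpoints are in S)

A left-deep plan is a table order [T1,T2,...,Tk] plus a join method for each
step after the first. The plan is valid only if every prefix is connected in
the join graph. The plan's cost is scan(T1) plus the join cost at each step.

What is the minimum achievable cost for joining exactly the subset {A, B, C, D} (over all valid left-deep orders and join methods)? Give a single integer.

3320

Selinger DP over subsets of {A,B,C,D}:
  {D}: scan cost=120, card=120
  {A}: scan cost=60, card=60
  {B}: scan cost=80, card=80
  {C}: scan cost=20, card=20
  {AD}: card=2400; try (A,hash)→960, (D,merge)→1440, (A,merge)→1500, (D,hash)→1800, (D,nl_idx)→2880, (D,nl)→7260 …(+1); best=960 via (A,hash)
  {AB}: card=480; try (A,hash)→880, (B,merge)→1120, (A,merge)→1140, (B,hash)→1240, (B,nl)→4860, (A,nl)→4880; best=880 via (A,hash)
  {BC}: card=80; try (C,hash)→360, (C,nl_idx)→560, (B,merge)→780, (C,merge)→840, (B,hash)→1160, (B,nl)→1620 …(+1); best=360 via (C,hash)
  {ABD}: card=19200; try (D,hash)→3040, (B,hash)→4480, (D,merge)→6640, (D,nl_idx)→23440, (B,merge)→32800, (D,nl)→58480 …(+1); best=3040 via (D,hash)
  {ABC}: card=480; try (A,hash)→1160, (A,merge)→1420, (C,hash)→1560, (C,nl_idx)→3760, (A,nl)→5160, (C,merge)→5800 …(+1); best=1160 via (A,hash)
  {ABCD}: card=19200; try (D,hash)→3320, (D,merge)→6920, (C,hash)→22440, (D,nl_idx)→23720, (D,nl)→58760, (C,nl_idx)→118240 …(+2); best=3320 via (D,hash)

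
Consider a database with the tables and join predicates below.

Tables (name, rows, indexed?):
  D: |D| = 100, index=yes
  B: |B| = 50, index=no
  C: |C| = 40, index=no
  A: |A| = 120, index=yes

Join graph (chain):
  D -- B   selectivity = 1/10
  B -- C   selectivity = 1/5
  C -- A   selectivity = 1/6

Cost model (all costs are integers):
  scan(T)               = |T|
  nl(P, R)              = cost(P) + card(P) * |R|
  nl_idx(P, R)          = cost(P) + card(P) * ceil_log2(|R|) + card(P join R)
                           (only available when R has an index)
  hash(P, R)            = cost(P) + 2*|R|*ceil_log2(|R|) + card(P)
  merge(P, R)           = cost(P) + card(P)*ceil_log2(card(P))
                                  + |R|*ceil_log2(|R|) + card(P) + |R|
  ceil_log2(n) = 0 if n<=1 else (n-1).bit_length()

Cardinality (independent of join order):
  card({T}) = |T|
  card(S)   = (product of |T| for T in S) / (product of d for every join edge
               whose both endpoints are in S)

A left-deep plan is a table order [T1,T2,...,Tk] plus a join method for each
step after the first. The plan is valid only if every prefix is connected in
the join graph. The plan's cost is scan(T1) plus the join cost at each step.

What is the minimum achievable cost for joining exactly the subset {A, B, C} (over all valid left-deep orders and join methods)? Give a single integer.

Selinger DP over subsets of {A,B,C}:
  {B}: scan cost=50, card=50
  {C}: scan cost=40, card=40
  {A}: scan cost=120, card=120
  {BC}: card=400; try (C,hash)→580, (B,merge)→670, (C,merge)→680, (B,hash)→680, (B,nl)→2040, (C,nl)→2050; best=580 via (C,hash)
  {AC}: card=800; try (C,hash)→720, (A,nl_idx)→1120, (A,merge)→1280, (C,merge)→1360, (A,hash)→1760, (A,nl)→4840 …(+1); best=720 via (C,hash)
  {ABC}: card=8000; try (B,hash)→2120, (A,hash)→2660, (A,merge)→5540, (B,merge)→9870, (A,nl_idx)→11380, (B,nl)→40720 …(+1); best=2120 via (B,hash)

2120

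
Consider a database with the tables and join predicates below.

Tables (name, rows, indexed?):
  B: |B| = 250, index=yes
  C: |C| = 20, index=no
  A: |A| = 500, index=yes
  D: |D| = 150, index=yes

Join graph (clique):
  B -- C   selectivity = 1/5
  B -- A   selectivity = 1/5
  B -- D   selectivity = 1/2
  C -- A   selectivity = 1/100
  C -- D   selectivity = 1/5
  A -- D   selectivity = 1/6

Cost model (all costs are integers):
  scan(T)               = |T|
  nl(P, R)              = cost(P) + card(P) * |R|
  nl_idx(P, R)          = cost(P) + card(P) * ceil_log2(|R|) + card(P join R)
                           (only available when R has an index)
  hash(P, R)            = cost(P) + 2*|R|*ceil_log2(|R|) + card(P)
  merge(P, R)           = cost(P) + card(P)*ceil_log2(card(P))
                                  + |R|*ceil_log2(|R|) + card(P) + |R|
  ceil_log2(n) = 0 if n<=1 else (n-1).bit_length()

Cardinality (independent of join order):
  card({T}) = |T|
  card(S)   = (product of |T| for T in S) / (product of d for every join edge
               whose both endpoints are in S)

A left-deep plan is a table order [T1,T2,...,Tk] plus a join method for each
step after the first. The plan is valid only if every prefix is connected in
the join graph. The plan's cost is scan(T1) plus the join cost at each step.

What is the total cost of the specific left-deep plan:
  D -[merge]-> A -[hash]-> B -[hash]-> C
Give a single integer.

335700

step 1: scan D: cost=150, card=150
step 2: join A via merge
    card(P join A) = 150*500/(6) = 12500
    cost = 150 + 150*8 + 500*9 + 150 + 500 = 6500
step 3: join B via hash
    card(P join B) = 12500*250/(5*2) = 312500
    cost = 6500 + 2*250*8 + 12500 = 23000
step 4: join C via hash
    card(P join C) = 312500*20/(5*100*5) = 2500
    cost = 23000 + 2*20*5 + 312500 = 335700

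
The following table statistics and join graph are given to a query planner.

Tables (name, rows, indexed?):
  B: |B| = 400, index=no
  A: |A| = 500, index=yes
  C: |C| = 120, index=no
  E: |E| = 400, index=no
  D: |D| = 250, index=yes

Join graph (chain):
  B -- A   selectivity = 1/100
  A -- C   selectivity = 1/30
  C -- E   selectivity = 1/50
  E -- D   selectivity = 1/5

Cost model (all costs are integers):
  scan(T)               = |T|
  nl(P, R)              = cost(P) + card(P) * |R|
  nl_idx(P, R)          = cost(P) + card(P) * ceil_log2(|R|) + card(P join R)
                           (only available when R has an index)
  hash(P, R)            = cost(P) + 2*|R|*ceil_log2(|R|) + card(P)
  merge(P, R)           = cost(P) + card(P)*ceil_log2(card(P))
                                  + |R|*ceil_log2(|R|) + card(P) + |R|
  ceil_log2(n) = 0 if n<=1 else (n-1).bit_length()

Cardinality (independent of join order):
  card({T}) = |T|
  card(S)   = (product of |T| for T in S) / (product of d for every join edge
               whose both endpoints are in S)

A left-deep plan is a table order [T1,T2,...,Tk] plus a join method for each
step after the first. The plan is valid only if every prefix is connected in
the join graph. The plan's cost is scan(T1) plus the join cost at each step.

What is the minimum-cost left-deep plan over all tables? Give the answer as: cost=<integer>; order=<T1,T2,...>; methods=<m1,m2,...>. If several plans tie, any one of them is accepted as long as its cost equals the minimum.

Selinger DP (subsets sized 1..n):
  {B}: scan cost=400, card=400
  {A}: scan cost=500, card=500
  {C}: scan cost=120, card=120
  {E}: scan cost=400, card=400
  {D}: scan cost=250, card=250
  {AB}: card=2000; try (A,nl_idx)→6000, (B,hash)→8200, (A,merge)→9400, (B,merge)→9500, (A,hash)→9800, (A,nl)→200400 …(+1); best=6000 via (A,nl_idx)
  {AC}: card=2000; try (C,hash)→2680, (A,nl_idx)→3200, (A,merge)→6080, (C,merge)→6460, (A,hash)→9240, (A,nl)→60120 …(+1); best=2680 via (C,hash)
  {CE}: card=960; try (C,hash)→2480, (E,merge)→5080, (C,merge)→5360, (E,hash)→7440, (E,nl)→48120, (C,nl)→48400; best=2480 via (C,hash)
  {DE}: card=20000; try (D,hash)→4800, (E,merge)→6500, (D,merge)→6650, (E,hash)→7700, (D,nl_idx)→23600, (E,nl)→100250 …(+1); best=4800 via (D,hash)
  {ABC}: card=8000; try (C,hash)→9680, (B,hash)→11880, (B,merge)→30680, (C,merge)→30960, (C,nl)→246000, (B,nl)→802680; best=9680 via (C,hash)
  {ACE}: card=16000; try (E,hash)→11880, (A,hash)→12440, (A,merge)→18040, (A,nl_idx)→27120, (E,merge)→30680, (A,nl)→482480 …(+1); best=11880 via (E,hash)
  {CDE}: card=48000; try (D,hash)→7440, (D,merge)→15290, (C,hash)→26480, (D,nl_idx)→58160, (D,nl)→242480, (C,merge)→325760 …(+1); best=7440 via (D,hash)
  {ABCE}: card=64000; try (E,hash)→24880, (B,hash)→35080, (E,merge)→125680, (B,merge)→255880, (E,nl)→3209680, (B,nl)→6411880; best=24880 via (E,hash)
  {ACDE}: card=800000; try (D,hash)→31880, (A,hash)→64440, (D,merge)→254130, (A,merge)→828440, (D,nl_idx)→939880, (A,nl_idx)→1239440 …(+2); best=31880 via (D,hash)
  {ABCDE}: card=3200000; try (D,hash)→92880, (B,hash)→839080, (D,merge)→1115130, (D,nl_idx)→3736880, (D,nl)→16024880, (B,merge)→16835880 …(+1); best=92880 via (D,hash)

cost=92880; order=B,A,C,E,D; methods=nl_idx,hash,hash,hash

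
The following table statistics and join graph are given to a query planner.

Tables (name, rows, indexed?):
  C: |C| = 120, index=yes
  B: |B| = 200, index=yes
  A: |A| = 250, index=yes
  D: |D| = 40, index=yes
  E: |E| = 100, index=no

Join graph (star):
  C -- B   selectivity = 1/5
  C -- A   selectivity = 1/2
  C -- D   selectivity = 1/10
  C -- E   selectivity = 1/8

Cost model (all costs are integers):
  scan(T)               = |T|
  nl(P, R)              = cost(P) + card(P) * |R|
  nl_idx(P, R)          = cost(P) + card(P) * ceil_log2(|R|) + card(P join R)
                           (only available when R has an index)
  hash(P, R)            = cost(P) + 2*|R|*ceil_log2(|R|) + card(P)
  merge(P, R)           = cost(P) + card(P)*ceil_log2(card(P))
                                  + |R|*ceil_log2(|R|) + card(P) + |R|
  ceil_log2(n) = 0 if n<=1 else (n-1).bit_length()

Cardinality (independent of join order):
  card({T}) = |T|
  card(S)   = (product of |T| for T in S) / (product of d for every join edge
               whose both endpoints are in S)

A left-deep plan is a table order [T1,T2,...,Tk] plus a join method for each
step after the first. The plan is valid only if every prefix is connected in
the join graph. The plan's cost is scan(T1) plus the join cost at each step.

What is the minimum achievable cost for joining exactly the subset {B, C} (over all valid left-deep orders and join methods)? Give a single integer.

Selinger DP over subsets of {B,C}:
  {C}: scan cost=120, card=120
  {B}: scan cost=200, card=200
  {BC}: card=4800; try (C,hash)→2080, (B,merge)→2880, (C,merge)→2960, (B,hash)→3440, (B,nl_idx)→5880, (C,nl_idx)→6400 …(+2); best=2080 via (C,hash)

2080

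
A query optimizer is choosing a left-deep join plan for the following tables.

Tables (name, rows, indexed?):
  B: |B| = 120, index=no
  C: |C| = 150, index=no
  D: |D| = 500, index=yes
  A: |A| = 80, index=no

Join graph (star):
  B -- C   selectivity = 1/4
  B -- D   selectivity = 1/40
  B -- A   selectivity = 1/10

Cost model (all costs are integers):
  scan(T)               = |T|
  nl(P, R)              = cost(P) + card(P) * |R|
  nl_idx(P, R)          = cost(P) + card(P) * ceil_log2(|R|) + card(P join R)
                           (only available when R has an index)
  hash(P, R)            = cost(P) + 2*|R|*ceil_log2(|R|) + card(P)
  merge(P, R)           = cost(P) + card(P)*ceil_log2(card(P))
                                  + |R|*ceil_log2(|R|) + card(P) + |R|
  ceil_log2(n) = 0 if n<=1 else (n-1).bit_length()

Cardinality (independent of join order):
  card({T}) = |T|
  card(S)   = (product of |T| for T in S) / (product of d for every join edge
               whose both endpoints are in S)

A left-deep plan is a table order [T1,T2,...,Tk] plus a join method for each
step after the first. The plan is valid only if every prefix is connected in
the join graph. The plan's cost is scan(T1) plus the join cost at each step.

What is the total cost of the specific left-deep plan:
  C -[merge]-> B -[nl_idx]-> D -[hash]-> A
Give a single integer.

step 1: scan C: cost=150, card=150
step 2: join B via merge
    card(P join B) = 150*120/(4) = 4500
    cost = 150 + 150*8 + 120*7 + 150 + 120 = 2460
step 3: join D via nl_idx
    card(P join D) = 4500*500/(40) = 56250
    cost = 2460 + 4500*9 + 56250 = 99210
step 4: join A via hash
    card(P join A) = 56250*80/(10) = 450000
    cost = 99210 + 2*80*7 + 56250 = 156580

156580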